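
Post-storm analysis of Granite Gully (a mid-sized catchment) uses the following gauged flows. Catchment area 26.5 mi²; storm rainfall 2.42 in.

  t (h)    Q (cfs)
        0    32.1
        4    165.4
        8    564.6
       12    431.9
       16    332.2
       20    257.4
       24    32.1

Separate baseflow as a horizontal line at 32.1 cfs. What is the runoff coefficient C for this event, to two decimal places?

C ≈ 0.15

ΣQ_DR = 1591 cfs; V = ΣQ_DR·Δt = 2.291 × 10^7 ft³.
Runoff depth d = V / A = 0.3721 in.
C = d / P = 0.3721 / 2.42 = 0.15.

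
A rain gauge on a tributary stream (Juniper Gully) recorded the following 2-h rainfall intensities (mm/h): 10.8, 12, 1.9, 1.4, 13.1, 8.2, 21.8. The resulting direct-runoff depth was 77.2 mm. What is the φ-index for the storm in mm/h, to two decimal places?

Only the 5 blocks with intensity above φ contribute runoff: 10.8, 12, 13.1, 8.2, 21.8 mm/h.
Σ(I−φ)·Δt = d  ⇒  (10.8+12+13.1+8.2+21.8 − 5φ)·2 = 77.2
φ = (65.90 − 77.2/2) / 5 = 5.46 mm/h.

φ ≈ 5.46 mm/h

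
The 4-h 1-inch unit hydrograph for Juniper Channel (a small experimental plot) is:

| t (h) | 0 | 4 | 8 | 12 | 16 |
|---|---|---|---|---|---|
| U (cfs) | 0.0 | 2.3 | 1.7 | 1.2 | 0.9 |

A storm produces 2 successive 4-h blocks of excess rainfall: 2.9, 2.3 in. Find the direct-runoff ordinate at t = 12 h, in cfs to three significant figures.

Q ≈ 7.39 cfs

By discrete convolution, Q_j = Σ (P_i / 1 in) · U_{j−i}.
At t = 12 h (j=3): Q = (2.9/1)·1.2 + (2.3/1)·1.7 = 7.39 cfs.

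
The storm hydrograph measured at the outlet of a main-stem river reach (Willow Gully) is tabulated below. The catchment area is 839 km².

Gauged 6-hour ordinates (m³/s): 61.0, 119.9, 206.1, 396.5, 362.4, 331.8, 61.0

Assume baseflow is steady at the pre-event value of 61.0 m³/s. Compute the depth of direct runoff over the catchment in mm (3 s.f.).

d ≈ 28.6 mm

Direct runoff: 0.0, 58.9, 145.1, 335.5, 301.4, 270.8, 0.0 m³/s; ΣQ_DR = 1112 m³/s.
V = ΣQ_DR · Δt = 1112 × 21600 s = 2.401 × 10^7 m³.
Over A = 839 km², depth = V / A = 28.6 mm.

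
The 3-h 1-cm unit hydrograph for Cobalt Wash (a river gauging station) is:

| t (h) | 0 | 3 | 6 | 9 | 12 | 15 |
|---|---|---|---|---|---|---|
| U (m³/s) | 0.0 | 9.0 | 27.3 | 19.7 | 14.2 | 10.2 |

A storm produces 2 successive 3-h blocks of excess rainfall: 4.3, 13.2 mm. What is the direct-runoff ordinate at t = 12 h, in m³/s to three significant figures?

By discrete convolution, Q_j = Σ (P_i / 10 mm) · U_{j−i}.
At t = 12 h (j=4): Q = (4.3/10)·14.2 + (13.2/10)·19.7 = 32.1 m³/s.

Q ≈ 32.1 m³/s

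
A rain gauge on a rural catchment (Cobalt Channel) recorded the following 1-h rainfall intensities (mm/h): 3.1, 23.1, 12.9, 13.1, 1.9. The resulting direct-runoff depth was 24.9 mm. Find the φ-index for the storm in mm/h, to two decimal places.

φ ≈ 8.07 mm/h

Only the 3 blocks with intensity above φ contribute runoff: 23.1, 12.9, 13.1 mm/h.
Σ(I−φ)·Δt = d  ⇒  (23.1+12.9+13.1 − 3φ)·1 = 24.9
φ = (49.10 − 24.9/1) / 3 = 8.07 mm/h.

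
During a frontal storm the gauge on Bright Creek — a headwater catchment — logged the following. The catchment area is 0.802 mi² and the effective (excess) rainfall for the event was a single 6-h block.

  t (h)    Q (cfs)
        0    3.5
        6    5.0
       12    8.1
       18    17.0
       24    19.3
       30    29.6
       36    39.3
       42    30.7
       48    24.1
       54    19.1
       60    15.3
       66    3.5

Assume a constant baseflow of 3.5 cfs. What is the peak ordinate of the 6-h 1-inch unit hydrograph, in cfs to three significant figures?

Direct runoff: 0.0, 1.5, 4.6, 13.5, 15.8, 26.1, 35.8, 27.2, 20.6, 15.6, 11.8, 0.0 cfs; ΣQ_DR = 172.5 cfs, peak = 35.8 cfs.
Runoff depth d = ΣQ_DR·Δt / A = 172.5 × 21600 / (0.802 mi²) = 2.000 in.
The 1-inch UH is the DRH scaled by (1 in)/d, so U_p = 35.8 × 1/2.000 = 17.9 cfs.

U_p ≈ 17.9 cfs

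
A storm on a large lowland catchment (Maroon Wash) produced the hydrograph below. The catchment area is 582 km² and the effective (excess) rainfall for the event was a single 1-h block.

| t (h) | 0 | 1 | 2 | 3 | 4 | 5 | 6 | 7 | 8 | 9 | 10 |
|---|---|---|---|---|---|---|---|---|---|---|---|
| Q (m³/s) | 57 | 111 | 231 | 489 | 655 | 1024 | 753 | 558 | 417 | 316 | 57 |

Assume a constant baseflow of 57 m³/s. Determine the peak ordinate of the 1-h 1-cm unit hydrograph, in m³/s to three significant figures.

U_p ≈ 387 m³/s

Direct runoff: 0.0, 54.0, 174.0, 432.0, 598.0, 967.0, 696.0, 501.0, 360.0, 259.0, 0.0 m³/s; ΣQ_DR = 4041 m³/s, peak = 967.0 m³/s.
Runoff depth d = ΣQ_DR·Δt / A = 4041 × 3600 / (582 km²) = 25.00 mm.
The 1-cm UH is the DRH scaled by (10 mm)/d, so U_p = 967.0 × 10/25.00 = 387 m³/s.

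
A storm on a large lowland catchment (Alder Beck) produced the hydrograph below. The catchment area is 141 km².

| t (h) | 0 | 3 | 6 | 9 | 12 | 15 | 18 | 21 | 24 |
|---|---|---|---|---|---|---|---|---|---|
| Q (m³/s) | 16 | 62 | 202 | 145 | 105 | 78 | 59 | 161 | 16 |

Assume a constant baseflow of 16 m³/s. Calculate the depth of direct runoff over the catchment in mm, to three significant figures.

Direct runoff: 0.0, 46.0, 186.0, 129.0, 89.0, 62.0, 43.0, 145.0, 0.0 m³/s; ΣQ_DR = 700.0 m³/s.
V = ΣQ_DR · Δt = 700.0 × 10800 s = 7.560 × 10^6 m³.
Over A = 141 km², depth = V / A = 53.6 mm.

d ≈ 53.6 mm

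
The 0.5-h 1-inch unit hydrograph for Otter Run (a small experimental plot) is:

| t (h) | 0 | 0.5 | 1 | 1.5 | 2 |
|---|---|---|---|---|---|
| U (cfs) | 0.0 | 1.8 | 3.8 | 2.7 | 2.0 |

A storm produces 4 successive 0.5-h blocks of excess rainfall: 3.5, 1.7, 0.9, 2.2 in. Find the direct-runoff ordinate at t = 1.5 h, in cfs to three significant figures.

Q ≈ 17.5 cfs

By discrete convolution, Q_j = Σ (P_i / 1 in) · U_{j−i}.
At t = 1.5 h (j=3): Q = (3.5/1)·2.7 + (1.7/1)·3.8 + (0.9/1)·1.8 + (2.2/1)·0.0 = 17.5 cfs.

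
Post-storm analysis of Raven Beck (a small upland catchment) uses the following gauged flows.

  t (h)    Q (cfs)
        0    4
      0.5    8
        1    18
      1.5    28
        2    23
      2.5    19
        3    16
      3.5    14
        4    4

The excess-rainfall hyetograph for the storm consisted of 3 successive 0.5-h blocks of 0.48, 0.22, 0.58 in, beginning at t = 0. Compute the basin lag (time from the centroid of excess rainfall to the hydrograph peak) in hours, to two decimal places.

Centroid of excess rainfall: t_c = Σ P_i·t̄_i / ΣP_i = 0.7891 h (block centres at 0.25, 0.75, 1.25 h).
Hydrograph peak occurs at t = 1.5 h, so basin lag t_L = 1.5 − 0.7891 = 0.71 h.

t_L ≈ 0.71 h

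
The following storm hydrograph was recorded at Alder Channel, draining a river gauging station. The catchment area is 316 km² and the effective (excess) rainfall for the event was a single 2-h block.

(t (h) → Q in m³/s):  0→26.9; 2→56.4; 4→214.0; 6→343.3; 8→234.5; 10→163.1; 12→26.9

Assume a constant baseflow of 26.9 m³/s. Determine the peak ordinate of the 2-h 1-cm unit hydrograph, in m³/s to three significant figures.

U_p ≈ 158 m³/s

Direct runoff: 0.0, 29.5, 187.1, 316.4, 207.6, 136.2, 0.0 m³/s; ΣQ_DR = 876.8 m³/s, peak = 316.4 m³/s.
Runoff depth d = ΣQ_DR·Δt / A = 876.8 × 7200 / (316 km²) = 19.98 mm.
The 1-cm UH is the DRH scaled by (10 mm)/d, so U_p = 316.4 × 10/19.98 = 158 m³/s.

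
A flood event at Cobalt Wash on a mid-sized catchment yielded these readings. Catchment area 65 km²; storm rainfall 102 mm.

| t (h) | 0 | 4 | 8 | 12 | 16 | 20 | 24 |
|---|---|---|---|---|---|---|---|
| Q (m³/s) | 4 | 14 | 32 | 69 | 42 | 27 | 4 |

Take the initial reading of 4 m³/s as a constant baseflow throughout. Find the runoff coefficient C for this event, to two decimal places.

ΣQ_DR = 164.0 m³/s; V = ΣQ_DR·Δt = 2.362 × 10^6 m³.
Runoff depth d = V / A = 36.33 mm.
C = d / P = 36.33 / 102 = 0.36.

C ≈ 0.36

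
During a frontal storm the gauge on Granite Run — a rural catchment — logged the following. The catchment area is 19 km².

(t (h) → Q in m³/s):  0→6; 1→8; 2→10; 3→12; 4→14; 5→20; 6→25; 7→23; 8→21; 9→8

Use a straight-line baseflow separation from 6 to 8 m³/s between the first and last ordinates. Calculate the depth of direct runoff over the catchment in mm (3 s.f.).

d ≈ 14.6 mm

Direct runoff: 0.00, 1.78, 3.56, 5.33, 7.11, 12.89, 17.67, 15.44, 13.22, 0.00 m³/s; ΣQ_DR = 77.00 m³/s.
V = ΣQ_DR · Δt = 77.00 × 3600 s = 2.772 × 10^5 m³.
Over A = 19 km², depth = V / A = 14.6 mm.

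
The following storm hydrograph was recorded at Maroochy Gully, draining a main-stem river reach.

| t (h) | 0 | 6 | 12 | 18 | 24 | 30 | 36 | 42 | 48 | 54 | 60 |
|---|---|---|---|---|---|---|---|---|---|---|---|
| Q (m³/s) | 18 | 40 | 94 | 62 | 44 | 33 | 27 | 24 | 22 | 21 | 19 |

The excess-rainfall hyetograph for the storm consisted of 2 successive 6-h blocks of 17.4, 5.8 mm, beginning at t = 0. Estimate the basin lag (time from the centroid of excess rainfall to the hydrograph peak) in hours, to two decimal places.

Centroid of excess rainfall: t_c = Σ P_i·t̄_i / ΣP_i = 4.5000 h (block centres at 3, 9 h).
Hydrograph peak occurs at t = 12 h, so basin lag t_L = 12 − 4.5000 = 7.50 h.

t_L ≈ 7.50 h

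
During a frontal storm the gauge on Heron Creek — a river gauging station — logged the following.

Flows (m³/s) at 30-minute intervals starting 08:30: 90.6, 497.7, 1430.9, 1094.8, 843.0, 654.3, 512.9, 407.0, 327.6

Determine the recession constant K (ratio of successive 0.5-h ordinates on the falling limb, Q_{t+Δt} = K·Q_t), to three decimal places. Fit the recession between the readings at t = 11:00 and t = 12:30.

K ≈ 0.794

Using the recession-limb readings at t = 11:00 and t = 12:30: Q falls from 654.3 to 327.6 m³/s over 3 intervals.
K = (Q₂/Q₁)^(1/3) = (327.6/654.3)^(1/3) = 0.794.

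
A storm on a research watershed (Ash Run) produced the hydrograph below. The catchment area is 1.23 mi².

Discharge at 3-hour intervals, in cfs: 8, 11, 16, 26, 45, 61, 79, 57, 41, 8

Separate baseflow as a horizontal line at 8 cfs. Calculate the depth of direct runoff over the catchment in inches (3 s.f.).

d ≈ 1.03 in

Direct runoff: 0.0, 3.0, 8.0, 18.0, 37.0, 53.0, 71.0, 49.0, 33.0, 0.0 cfs; ΣQ_DR = 272.0 cfs.
V = ΣQ_DR · Δt = 272.0 × 10800 s = 2.938 × 10^6 ft³.
Over A = 1.23 mi², depth = V / A = 1.03 in.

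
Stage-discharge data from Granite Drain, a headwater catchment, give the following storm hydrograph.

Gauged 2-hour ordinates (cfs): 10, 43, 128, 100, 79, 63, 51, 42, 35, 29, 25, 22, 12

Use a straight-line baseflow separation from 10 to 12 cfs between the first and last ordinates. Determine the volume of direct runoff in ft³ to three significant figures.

V ≈ 3.57 × 10^6 ft³

Direct-runoff ordinates (Q − Q_b): 0.00, 32.83, 117.67, 89.50, 68.33, 52.17, 40.00, 30.83, 23.67, 17.50, 13.33, 10.17, 0.00 cfs.
ΣQ_DR = 496.0 cfs.
With Δt = 2 h = 7200 s, V = ΣQ_DR · Δt = 496.0 × 7200 = 3.57 × 10^6 ft³.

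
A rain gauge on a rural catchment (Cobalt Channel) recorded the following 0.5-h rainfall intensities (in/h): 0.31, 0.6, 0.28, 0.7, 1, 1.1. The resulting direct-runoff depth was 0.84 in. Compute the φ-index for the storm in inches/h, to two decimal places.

φ ≈ 0.43 in/h

Only the 4 blocks with intensity above φ contribute runoff: 0.6, 0.7, 1, 1.1 in/h.
Σ(I−φ)·Δt = d  ⇒  (0.6+0.7+1+1.1 − 4φ)·0.5 = 0.84
φ = (3.400 − 0.84/0.5) / 4 = 0.43 in/h.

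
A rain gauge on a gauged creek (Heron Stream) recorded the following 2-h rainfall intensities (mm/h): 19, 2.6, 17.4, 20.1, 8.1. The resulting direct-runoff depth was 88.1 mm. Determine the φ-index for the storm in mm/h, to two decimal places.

φ ≈ 5.14 mm/h

Only the 4 blocks with intensity above φ contribute runoff: 19, 17.4, 20.1, 8.1 mm/h.
Σ(I−φ)·Δt = d  ⇒  (19+17.4+20.1+8.1 − 4φ)·2 = 88.1
φ = (64.60 − 88.1/2) / 4 = 5.14 mm/h.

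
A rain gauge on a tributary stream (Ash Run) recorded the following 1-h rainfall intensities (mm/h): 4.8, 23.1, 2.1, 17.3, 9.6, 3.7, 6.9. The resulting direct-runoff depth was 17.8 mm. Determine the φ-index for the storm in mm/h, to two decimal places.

φ ≈ 11.30 mm/h

Only the 2 blocks with intensity above φ contribute runoff: 23.1, 17.3 mm/h.
Σ(I−φ)·Δt = d  ⇒  (23.1+17.3 − 2φ)·1 = 17.8
φ = (40.40 − 17.8/1) / 2 = 11.30 mm/h.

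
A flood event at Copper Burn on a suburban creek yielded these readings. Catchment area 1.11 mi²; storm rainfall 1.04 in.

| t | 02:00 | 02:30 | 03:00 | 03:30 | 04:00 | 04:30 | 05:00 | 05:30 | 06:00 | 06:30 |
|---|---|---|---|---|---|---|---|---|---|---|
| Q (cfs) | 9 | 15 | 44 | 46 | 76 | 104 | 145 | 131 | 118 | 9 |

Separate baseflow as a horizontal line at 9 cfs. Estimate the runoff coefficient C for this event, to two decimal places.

ΣQ_DR = 607.0 cfs; V = ΣQ_DR·Δt = 1.093 × 10^6 ft³.
Runoff depth d = V / A = 0.4237 in.
C = d / P = 0.4237 / 1.04 = 0.41.

C ≈ 0.41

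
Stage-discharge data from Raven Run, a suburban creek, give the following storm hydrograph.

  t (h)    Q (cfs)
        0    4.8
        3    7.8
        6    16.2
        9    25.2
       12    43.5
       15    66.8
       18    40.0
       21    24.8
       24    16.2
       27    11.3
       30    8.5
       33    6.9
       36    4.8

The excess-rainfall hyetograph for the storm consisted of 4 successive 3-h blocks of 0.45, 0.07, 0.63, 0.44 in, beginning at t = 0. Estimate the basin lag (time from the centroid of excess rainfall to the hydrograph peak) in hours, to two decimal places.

Centroid of excess rainfall: t_c = Σ P_i·t̄_i / ΣP_i = 6.5000 h (block centres at 1.5, 4.5, 7.5, 10.5 h).
Hydrograph peak occurs at t = 15 h, so basin lag t_L = 15 − 6.5000 = 8.50 h.

t_L ≈ 8.50 h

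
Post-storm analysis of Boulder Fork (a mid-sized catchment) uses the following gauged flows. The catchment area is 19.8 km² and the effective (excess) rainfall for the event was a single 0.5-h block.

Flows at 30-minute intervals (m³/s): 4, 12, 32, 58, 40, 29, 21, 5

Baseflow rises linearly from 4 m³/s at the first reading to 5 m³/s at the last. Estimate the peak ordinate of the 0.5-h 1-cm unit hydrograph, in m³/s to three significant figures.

Direct runoff: 0.00, 7.86, 27.71, 53.57, 35.43, 24.29, 16.14, 0.00 m³/s; ΣQ_DR = 165.0 m³/s, peak = 53.57 m³/s.
Runoff depth d = ΣQ_DR·Δt / A = 165.0 × 1800 / (19.8 km²) = 15.00 mm.
The 1-cm UH is the DRH scaled by (10 mm)/d, so U_p = 53.57 × 10/15.00 = 35.7 m³/s.

U_p ≈ 35.7 m³/s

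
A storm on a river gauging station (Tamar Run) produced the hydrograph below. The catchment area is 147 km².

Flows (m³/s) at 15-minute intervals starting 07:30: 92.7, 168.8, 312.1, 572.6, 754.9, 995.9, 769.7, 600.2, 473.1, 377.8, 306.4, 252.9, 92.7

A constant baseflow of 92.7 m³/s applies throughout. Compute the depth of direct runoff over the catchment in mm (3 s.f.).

d ≈ 27.9 mm

Direct runoff: 0.0, 76.1, 219.4, 479.9, 662.2, 903.2, 677.0, 507.5, 380.4, 285.1, 213.7, 160.2, 0.0 m³/s; ΣQ_DR = 4565 m³/s.
V = ΣQ_DR · Δt = 4565 × 900 s = 4.108 × 10^6 m³.
Over A = 147 km², depth = V / A = 27.9 mm.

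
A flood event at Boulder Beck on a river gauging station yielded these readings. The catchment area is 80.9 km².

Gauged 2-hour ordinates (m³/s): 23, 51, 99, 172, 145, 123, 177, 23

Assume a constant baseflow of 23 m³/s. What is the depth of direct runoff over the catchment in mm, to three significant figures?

Direct runoff: 0.0, 28.0, 76.0, 149.0, 122.0, 100.0, 154.0, 0.0 m³/s; ΣQ_DR = 629.0 m³/s.
V = ΣQ_DR · Δt = 629.0 × 7200 s = 4.529 × 10^6 m³.
Over A = 80.9 km², depth = V / A = 56.0 mm.

d ≈ 56.0 mm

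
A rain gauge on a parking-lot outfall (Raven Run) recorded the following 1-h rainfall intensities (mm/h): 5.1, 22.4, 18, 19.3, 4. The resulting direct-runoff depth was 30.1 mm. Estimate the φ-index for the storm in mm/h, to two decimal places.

Only the 3 blocks with intensity above φ contribute runoff: 22.4, 18, 19.3 mm/h.
Σ(I−φ)·Δt = d  ⇒  (22.4+18+19.3 − 3φ)·1 = 30.1
φ = (59.70 − 30.1/1) / 3 = 9.87 mm/h.

φ ≈ 9.87 mm/h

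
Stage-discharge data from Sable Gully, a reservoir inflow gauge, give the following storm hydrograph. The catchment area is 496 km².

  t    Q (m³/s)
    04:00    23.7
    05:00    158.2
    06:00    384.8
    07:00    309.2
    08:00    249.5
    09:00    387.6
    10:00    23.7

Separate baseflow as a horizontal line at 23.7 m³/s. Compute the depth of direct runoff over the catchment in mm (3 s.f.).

d ≈ 9.95 mm

Direct runoff: 0.0, 134.5, 361.1, 285.5, 225.8, 363.9, 0.0 m³/s; ΣQ_DR = 1371 m³/s.
V = ΣQ_DR · Δt = 1371 × 3600 s = 4.935 × 10^6 m³.
Over A = 496 km², depth = V / A = 9.95 mm.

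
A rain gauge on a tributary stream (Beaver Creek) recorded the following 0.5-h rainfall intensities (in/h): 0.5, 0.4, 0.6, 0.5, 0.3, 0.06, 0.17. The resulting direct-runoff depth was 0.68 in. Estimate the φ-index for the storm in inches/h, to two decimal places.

φ ≈ 0.19 in/h

Only the 5 blocks with intensity above φ contribute runoff: 0.5, 0.4, 0.6, 0.5, 0.3 in/h.
Σ(I−φ)·Δt = d  ⇒  (0.5+0.4+0.6+0.5+0.3 − 5φ)·0.5 = 0.68
φ = (2.300 − 0.68/0.5) / 5 = 0.19 in/h.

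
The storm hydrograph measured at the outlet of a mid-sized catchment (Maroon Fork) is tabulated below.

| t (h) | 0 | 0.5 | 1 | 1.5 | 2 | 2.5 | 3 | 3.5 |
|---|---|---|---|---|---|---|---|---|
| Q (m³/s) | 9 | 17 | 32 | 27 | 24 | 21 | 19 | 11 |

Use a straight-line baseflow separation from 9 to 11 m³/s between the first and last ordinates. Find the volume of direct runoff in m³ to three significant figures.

Direct-runoff ordinates (Q − Q_b): 0.00, 7.71, 22.43, 17.14, 13.86, 10.57, 8.29, 0.00 m³/s.
ΣQ_DR = 80.00 m³/s.
With Δt = 0.5 h = 1800 s, V = ΣQ_DR · Δt = 80.00 × 1800 = 1.44 × 10^5 m³.

V ≈ 1.44 × 10^5 m³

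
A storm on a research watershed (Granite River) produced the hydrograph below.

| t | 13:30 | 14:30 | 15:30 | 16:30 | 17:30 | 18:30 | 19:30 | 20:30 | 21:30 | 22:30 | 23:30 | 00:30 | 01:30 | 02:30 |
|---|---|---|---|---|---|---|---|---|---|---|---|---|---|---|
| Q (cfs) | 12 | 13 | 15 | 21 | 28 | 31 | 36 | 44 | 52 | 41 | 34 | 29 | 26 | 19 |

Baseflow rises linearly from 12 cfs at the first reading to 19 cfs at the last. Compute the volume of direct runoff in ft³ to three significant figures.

V ≈ 6.62 × 10^5 ft³

Direct-runoff ordinates (Q − Q_b): 0.00, 0.46, 1.92, 7.38, 13.85, 16.31, 20.77, 28.23, 35.69, 24.15, 16.62, 11.08, 7.54, 0.00 cfs.
ΣQ_DR = 184.0 cfs.
With Δt = 1 h = 3600 s, V = ΣQ_DR · Δt = 184.0 × 3600 = 6.62 × 10^5 ft³.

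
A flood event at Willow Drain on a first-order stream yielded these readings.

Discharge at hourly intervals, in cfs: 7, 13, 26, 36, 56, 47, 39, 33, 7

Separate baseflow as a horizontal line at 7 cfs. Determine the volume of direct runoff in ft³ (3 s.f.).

Direct-runoff ordinates (Q − Q_b): 0.0, 6.0, 19.0, 29.0, 49.0, 40.0, 32.0, 26.0, 0.0 cfs.
ΣQ_DR = 201.0 cfs.
With Δt = 1 h = 3600 s, V = ΣQ_DR · Δt = 201.0 × 3600 = 7.24 × 10^5 ft³.

V ≈ 7.24 × 10^5 ft³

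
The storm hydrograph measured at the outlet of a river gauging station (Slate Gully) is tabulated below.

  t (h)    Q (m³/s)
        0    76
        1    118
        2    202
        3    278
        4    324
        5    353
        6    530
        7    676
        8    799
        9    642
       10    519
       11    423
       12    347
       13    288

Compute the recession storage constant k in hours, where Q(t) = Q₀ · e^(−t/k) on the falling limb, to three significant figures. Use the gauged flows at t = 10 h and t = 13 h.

On the falling limb, Q drops from 519 to 288 m³/s between t = 10 h and t = 13 h (Δt = 3 h).
k = −Δt / ln(Q₂/Q₁) = −3 / ln(288/519) = 5.09 h.

k ≈ 5.09 h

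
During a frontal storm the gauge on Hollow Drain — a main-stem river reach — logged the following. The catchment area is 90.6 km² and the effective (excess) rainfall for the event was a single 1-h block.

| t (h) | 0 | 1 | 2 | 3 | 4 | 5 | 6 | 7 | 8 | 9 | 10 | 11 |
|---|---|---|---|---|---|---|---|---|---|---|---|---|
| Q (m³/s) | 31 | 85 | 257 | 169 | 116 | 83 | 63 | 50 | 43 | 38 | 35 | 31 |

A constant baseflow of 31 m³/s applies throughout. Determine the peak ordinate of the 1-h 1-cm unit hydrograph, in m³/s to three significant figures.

U_p ≈ 90.4 m³/s

Direct runoff: 0.0, 54.0, 226.0, 138.0, 85.0, 52.0, 32.0, 19.0, 12.0, 7.0, 4.0, 0.0 m³/s; ΣQ_DR = 629.0 m³/s, peak = 226.0 m³/s.
Runoff depth d = ΣQ_DR·Δt / A = 629.0 × 3600 / (90.6 km²) = 24.99 mm.
The 1-cm UH is the DRH scaled by (10 mm)/d, so U_p = 226.0 × 10/24.99 = 90.4 m³/s.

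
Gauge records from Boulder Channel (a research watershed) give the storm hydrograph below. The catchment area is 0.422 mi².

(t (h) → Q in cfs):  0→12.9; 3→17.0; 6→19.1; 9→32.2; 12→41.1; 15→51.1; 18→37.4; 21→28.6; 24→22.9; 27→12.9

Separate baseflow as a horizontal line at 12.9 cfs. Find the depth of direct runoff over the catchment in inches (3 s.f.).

Direct runoff: 0.0, 4.1, 6.2, 19.3, 28.2, 38.2, 24.5, 15.7, 10.0, 0.0 cfs; ΣQ_DR = 146.2 cfs.
V = ΣQ_DR · Δt = 146.2 × 10800 s = 1.579 × 10^6 ft³.
Over A = 0.422 mi², depth = V / A = 1.61 in.

d ≈ 1.61 in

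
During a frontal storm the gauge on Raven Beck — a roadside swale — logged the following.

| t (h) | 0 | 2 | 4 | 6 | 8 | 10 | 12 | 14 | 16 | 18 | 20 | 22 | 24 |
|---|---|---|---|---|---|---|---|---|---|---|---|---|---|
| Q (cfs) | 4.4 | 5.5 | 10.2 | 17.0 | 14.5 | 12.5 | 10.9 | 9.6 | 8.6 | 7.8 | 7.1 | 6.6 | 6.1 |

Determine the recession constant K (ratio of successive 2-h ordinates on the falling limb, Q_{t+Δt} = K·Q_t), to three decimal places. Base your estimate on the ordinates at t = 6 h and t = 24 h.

Using the recession-limb readings at t = 6 h and t = 24 h: Q falls from 17.0 to 6.1 cfs over 9 intervals.
K = (Q₂/Q₁)^(1/9) = (6.1/17.0)^(1/9) = 0.892.

K ≈ 0.892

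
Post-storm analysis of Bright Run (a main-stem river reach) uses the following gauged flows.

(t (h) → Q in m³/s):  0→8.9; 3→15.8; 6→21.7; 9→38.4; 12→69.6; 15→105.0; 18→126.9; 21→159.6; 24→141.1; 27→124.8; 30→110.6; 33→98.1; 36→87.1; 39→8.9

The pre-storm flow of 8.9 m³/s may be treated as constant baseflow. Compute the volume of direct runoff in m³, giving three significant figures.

V ≈ 1.07 × 10^7 m³

Direct-runoff ordinates (Q − Q_b): 0.0, 6.9, 12.8, 29.5, 60.7, 96.1, 118.0, 150.7, 132.2, 115.9, 101.7, 89.2, 78.2, 0.0 m³/s.
ΣQ_DR = 991.9 m³/s.
With Δt = 3 h = 10800 s, V = ΣQ_DR · Δt = 991.9 × 10800 = 1.07 × 10^7 m³.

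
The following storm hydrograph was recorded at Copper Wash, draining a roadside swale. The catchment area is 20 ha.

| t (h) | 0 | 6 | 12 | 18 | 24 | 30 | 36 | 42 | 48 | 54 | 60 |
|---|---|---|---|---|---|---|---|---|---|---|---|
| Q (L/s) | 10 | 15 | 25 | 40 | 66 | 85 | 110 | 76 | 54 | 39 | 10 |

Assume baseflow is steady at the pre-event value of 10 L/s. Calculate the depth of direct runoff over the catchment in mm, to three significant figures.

Direct runoff: 0.0, 5.0, 15.0, 30.0, 56.0, 75.0, 100.0, 66.0, 44.0, 29.0, 0.0 L/s; ΣQ_DR = 420.0 L/s.
V = ΣQ_DR · Δt = 420.0 × 21600 s = 9.072 × 10^6 L.
Over A = 20 ha, depth = V / A = 45.4 mm.

d ≈ 45.4 mm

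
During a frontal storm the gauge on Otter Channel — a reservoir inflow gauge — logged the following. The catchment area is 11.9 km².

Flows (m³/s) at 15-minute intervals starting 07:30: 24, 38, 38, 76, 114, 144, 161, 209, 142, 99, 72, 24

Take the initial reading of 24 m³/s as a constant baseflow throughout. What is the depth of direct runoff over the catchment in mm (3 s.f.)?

Direct runoff: 0.0, 14.0, 14.0, 52.0, 90.0, 120.0, 137.0, 185.0, 118.0, 75.0, 48.0, 0.0 m³/s; ΣQ_DR = 853.0 m³/s.
V = ΣQ_DR · Δt = 853.0 × 900 s = 7.677 × 10^5 m³.
Over A = 11.9 km², depth = V / A = 64.5 mm.

d ≈ 64.5 mm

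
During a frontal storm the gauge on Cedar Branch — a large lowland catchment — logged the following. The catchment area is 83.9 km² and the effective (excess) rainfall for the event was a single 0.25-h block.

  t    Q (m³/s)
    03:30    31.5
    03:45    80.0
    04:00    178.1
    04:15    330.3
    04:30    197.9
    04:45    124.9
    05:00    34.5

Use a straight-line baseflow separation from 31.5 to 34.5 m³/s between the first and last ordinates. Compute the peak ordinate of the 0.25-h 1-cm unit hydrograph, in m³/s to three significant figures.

U_p ≈ 371 m³/s

Direct runoff: 0.00, 48.00, 145.60, 297.30, 164.40, 90.90, 0.00 m³/s; ΣQ_DR = 746.2 m³/s, peak = 297.30 m³/s.
Runoff depth d = ΣQ_DR·Δt / A = 746.2 × 900 / (83.9 km²) = 8.005 mm.
The 1-cm UH is the DRH scaled by (10 mm)/d, so U_p = 297.30 × 10/8.005 = 371 m³/s.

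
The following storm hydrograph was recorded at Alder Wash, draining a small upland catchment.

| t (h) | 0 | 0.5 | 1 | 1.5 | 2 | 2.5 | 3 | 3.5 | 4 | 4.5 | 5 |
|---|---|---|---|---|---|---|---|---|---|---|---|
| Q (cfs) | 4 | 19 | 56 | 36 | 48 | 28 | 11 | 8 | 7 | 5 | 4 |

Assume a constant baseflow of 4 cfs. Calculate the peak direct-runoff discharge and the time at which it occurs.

Q_p = 52.0 cfs at t = 1 h

Subtracting baseflow gives direct-runoff ordinates: 0.0, 15.0, 52.0, 32.0, 44.0, 24.0, 7.0, 4.0, 3.0, 1.0, 0.0 cfs.
The maximum is 52.0 cfs, occurring at the reading for t = 1 h.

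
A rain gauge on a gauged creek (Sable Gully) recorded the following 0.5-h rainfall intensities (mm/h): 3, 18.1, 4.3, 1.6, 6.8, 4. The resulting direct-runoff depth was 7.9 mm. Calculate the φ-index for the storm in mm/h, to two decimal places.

φ ≈ 4.55 mm/h

Only the 2 blocks with intensity above φ contribute runoff: 18.1, 6.8 mm/h.
Σ(I−φ)·Δt = d  ⇒  (18.1+6.8 − 2φ)·0.5 = 7.9
φ = (24.90 − 7.9/0.5) / 2 = 4.55 mm/h.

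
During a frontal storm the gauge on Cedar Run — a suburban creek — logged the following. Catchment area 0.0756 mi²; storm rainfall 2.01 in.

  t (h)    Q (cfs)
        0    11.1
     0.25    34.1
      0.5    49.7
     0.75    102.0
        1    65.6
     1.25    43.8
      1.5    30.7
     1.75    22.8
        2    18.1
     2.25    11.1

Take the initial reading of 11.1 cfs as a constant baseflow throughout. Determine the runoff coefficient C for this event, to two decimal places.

ΣQ_DR = 278.0 cfs; V = ΣQ_DR·Δt = 2.502 × 10^5 ft³.
Runoff depth d = V / A = 1.425 in.
C = d / P = 1.425 / 2.01 = 0.71.

C ≈ 0.71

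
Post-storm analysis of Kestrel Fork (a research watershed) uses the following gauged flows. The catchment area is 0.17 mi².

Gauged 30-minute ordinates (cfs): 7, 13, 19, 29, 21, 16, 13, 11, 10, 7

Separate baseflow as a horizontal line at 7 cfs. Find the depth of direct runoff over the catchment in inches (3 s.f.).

Direct runoff: 0.0, 6.0, 12.0, 22.0, 14.0, 9.0, 6.0, 4.0, 3.0, 0.0 cfs; ΣQ_DR = 76.00 cfs.
V = ΣQ_DR · Δt = 76.00 × 1800 s = 1.368 × 10^5 ft³.
Over A = 0.17 mi², depth = V / A = 0.346 in.

d ≈ 0.346 in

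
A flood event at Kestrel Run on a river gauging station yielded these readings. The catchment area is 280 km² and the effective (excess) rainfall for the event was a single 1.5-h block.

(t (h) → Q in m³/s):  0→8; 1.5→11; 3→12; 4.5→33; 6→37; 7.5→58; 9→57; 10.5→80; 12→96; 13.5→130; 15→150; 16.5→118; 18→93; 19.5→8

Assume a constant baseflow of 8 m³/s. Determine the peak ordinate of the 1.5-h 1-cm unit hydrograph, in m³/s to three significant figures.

Direct runoff: 0.0, 3.0, 4.0, 25.0, 29.0, 50.0, 49.0, 72.0, 88.0, 122.0, 142.0, 110.0, 85.0, 0.0 m³/s; ΣQ_DR = 779.0 m³/s, peak = 142.0 m³/s.
Runoff depth d = ΣQ_DR·Δt / A = 779.0 × 5400 / (280 km²) = 15.02 mm.
The 1-cm UH is the DRH scaled by (10 mm)/d, so U_p = 142.0 × 10/15.02 = 94.5 m³/s.

U_p ≈ 94.5 m³/s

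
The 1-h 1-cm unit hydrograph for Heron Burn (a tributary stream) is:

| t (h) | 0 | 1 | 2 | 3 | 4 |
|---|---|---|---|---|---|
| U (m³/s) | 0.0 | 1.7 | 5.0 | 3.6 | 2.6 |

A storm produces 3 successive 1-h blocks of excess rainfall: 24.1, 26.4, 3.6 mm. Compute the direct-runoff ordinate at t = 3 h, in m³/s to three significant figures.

By discrete convolution, Q_j = Σ (P_i / 10 mm) · U_{j−i}.
At t = 3 h (j=3): Q = (24.1/10)·3.6 + (26.4/10)·5.0 + (3.6/10)·1.7 = 22.5 m³/s.

Q ≈ 22.5 m³/s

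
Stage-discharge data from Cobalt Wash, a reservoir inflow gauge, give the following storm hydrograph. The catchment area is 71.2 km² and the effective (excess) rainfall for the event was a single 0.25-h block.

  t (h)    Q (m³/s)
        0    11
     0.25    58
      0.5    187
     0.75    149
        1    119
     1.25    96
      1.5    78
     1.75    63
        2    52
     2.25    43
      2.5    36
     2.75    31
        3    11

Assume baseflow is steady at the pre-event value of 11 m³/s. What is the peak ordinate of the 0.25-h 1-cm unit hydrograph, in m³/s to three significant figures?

Direct runoff: 0.0, 47.0, 176.0, 138.0, 108.0, 85.0, 67.0, 52.0, 41.0, 32.0, 25.0, 20.0, 0.0 m³/s; ΣQ_DR = 791.0 m³/s, peak = 176.0 m³/s.
Runoff depth d = ΣQ_DR·Δt / A = 791.0 × 900 / (71.2 km²) = 9.999 mm.
The 1-cm UH is the DRH scaled by (10 mm)/d, so U_p = 176.0 × 10/9.999 = 176 m³/s.

U_p ≈ 176 m³/s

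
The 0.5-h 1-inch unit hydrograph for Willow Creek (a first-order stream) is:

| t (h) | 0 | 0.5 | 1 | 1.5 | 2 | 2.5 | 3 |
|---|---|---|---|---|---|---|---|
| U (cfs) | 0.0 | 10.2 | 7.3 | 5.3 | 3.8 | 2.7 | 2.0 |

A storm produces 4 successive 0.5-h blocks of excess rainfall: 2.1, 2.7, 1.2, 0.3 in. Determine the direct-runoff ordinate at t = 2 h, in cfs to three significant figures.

By discrete convolution, Q_j = Σ (P_i / 1 in) · U_{j−i}.
At t = 2 h (j=4): Q = (2.1/1)·3.8 + (2.7/1)·5.3 + (1.2/1)·7.3 + (0.3/1)·10.2 = 34.1 cfs.

Q ≈ 34.1 cfs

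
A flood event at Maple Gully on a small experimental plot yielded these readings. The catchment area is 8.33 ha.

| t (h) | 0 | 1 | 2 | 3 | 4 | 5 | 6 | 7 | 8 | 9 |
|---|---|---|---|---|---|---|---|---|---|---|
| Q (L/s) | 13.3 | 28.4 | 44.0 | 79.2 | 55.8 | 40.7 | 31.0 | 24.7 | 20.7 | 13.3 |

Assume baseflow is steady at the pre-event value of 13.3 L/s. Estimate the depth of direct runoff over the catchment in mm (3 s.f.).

d ≈ 9.43 mm

Direct runoff: 0.0, 15.1, 30.7, 65.9, 42.5, 27.4, 17.7, 11.4, 7.4, 0.0 L/s; ΣQ_DR = 218.1 L/s.
V = ΣQ_DR · Δt = 218.1 × 3600 s = 7.852 × 10^5 L.
Over A = 8.33 ha, depth = V / A = 9.43 mm.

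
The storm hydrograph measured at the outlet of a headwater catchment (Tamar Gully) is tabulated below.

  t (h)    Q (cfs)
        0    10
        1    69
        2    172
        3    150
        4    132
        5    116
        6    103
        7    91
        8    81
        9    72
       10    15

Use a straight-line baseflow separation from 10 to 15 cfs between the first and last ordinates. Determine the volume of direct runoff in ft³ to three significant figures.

V ≈ 3.14 × 10^6 ft³

Direct-runoff ordinates (Q − Q_b): 0.00, 58.50, 161.00, 138.50, 120.00, 103.50, 90.00, 77.50, 67.00, 57.50, 0.00 cfs.
ΣQ_DR = 873.5 cfs.
With Δt = 1 h = 3600 s, V = ΣQ_DR · Δt = 873.5 × 3600 = 3.14 × 10^6 ft³.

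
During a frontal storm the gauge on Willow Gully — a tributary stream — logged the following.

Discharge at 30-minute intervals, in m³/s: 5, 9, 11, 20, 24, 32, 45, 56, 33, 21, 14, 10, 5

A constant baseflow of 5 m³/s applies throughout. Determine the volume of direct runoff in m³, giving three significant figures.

Direct-runoff ordinates (Q − Q_b): 0.0, 4.0, 6.0, 15.0, 19.0, 27.0, 40.0, 51.0, 28.0, 16.0, 9.0, 5.0, 0.0 m³/s.
ΣQ_DR = 220.0 m³/s.
With Δt = 0.5 h = 1800 s, V = ΣQ_DR · Δt = 220.0 × 1800 = 3.96 × 10^5 m³.

V ≈ 3.96 × 10^5 m³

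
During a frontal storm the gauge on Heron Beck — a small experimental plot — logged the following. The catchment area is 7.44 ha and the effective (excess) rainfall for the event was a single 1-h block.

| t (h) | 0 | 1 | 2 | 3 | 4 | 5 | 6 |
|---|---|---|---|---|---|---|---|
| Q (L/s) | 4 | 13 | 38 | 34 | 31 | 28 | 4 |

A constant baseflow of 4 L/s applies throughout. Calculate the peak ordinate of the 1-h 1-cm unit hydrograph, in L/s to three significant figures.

U_p ≈ 56.7 L/s

Direct runoff: 0.0, 9.0, 34.0, 30.0, 27.0, 24.0, 0.0 L/s; ΣQ_DR = 124.0 L/s, peak = 34.0 L/s.
Runoff depth d = ΣQ_DR·Δt / A = 124.0 × 3600 / (7.44 ha) = 6.000 mm.
The 1-cm UH is the DRH scaled by (10 mm)/d, so U_p = 34.0 × 10/6.000 = 56.7 L/s.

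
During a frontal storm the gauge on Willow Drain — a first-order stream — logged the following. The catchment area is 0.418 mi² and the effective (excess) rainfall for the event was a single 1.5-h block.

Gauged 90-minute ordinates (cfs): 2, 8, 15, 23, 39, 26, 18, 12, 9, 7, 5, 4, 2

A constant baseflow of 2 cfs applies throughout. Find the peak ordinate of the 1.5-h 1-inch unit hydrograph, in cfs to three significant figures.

U_p ≈ 46.2 cfs

Direct runoff: 0.0, 6.0, 13.0, 21.0, 37.0, 24.0, 16.0, 10.0, 7.0, 5.0, 3.0, 2.0, 0.0 cfs; ΣQ_DR = 144.0 cfs, peak = 37.0 cfs.
Runoff depth d = ΣQ_DR·Δt / A = 144.0 × 5400 / (0.418 mi²) = 0.8007 in.
The 1-inch UH is the DRH scaled by (1 in)/d, so U_p = 37.0 × 1/0.8007 = 46.2 cfs.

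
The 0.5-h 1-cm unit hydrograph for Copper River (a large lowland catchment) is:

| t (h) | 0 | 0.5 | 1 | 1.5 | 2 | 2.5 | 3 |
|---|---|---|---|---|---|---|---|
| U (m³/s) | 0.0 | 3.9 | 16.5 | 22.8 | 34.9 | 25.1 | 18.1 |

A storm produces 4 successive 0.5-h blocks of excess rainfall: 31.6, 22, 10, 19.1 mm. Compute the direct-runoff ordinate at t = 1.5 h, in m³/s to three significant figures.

Q ≈ 112 m³/s

By discrete convolution, Q_j = Σ (P_i / 10 mm) · U_{j−i}.
At t = 1.5 h (j=3): Q = (31.6/10)·22.8 + (22/10)·16.5 + (10/10)·3.9 + (19.1/10)·0.0 = 112 m³/s.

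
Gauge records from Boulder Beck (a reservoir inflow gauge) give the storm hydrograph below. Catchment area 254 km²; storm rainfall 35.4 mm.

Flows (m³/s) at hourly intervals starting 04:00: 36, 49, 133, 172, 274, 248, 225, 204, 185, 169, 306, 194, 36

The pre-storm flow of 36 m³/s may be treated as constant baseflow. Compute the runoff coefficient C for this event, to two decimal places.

ΣQ_DR = 1763 m³/s; V = ΣQ_DR·Δt = 6.347 × 10^6 m³.
Runoff depth d = V / A = 24.99 mm.
C = d / P = 24.99 / 35.4 = 0.71.

C ≈ 0.71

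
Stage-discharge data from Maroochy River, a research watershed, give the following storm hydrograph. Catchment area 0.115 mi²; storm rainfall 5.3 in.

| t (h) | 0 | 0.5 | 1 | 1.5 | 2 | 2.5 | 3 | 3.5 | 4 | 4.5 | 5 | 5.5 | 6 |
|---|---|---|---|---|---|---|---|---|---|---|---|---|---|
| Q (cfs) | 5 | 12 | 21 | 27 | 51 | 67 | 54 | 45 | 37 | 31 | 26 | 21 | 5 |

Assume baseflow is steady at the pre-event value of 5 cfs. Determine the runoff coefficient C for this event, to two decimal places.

ΣQ_DR = 337.0 cfs; V = ΣQ_DR·Δt = 6.066 × 10^5 ft³.
Runoff depth d = V / A = 2.270 in.
C = d / P = 2.270 / 5.3 = 0.43.

C ≈ 0.43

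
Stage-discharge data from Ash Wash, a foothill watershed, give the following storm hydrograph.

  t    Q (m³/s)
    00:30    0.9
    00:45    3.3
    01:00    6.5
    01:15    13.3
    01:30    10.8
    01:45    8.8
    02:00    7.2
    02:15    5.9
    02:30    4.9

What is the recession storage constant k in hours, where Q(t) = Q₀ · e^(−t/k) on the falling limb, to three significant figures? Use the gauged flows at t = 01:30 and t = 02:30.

On the falling limb, Q drops from 10.8 to 4.9 m³/s between t = 01:30 and t = 02:30 (Δt = 1 h).
k = −Δt / ln(Q₂/Q₁) = −1 / ln(4.9/10.8) = 1.27 h.

k ≈ 1.27 h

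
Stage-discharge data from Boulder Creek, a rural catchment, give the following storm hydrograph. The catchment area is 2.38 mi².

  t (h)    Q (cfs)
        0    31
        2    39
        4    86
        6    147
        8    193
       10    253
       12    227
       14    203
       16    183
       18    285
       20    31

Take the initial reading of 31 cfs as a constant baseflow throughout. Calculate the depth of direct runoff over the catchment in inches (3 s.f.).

d ≈ 1.74 in

Direct runoff: 0.0, 8.0, 55.0, 116.0, 162.0, 222.0, 196.0, 172.0, 152.0, 254.0, 0.0 cfs; ΣQ_DR = 1337 cfs.
V = ΣQ_DR · Δt = 1337 × 7200 s = 9.626 × 10^6 ft³.
Over A = 2.38 mi², depth = V / A = 1.74 in.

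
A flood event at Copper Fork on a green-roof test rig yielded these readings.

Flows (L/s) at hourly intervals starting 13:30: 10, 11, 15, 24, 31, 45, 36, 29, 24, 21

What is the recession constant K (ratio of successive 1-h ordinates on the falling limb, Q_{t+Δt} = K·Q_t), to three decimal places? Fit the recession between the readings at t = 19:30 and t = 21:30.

Using the recession-limb readings at t = 19:30 and t = 21:30: Q falls from 36 to 24 L/s over 2 intervals.
K = (Q₂/Q₁)^(1/2) = (24/36)^(1/2) = 0.816.

K ≈ 0.816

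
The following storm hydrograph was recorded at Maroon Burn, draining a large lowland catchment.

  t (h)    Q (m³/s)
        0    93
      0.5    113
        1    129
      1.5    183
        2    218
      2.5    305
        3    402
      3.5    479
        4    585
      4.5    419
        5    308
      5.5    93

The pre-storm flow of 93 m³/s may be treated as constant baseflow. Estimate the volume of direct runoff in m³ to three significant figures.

V ≈ 3.98 × 10^6 m³

Direct-runoff ordinates (Q − Q_b): 0.0, 20.0, 36.0, 90.0, 125.0, 212.0, 309.0, 386.0, 492.0, 326.0, 215.0, 0.0 m³/s.
ΣQ_DR = 2211 m³/s.
With Δt = 0.5 h = 1800 s, V = ΣQ_DR · Δt = 2211 × 1800 = 3.98 × 10^6 m³.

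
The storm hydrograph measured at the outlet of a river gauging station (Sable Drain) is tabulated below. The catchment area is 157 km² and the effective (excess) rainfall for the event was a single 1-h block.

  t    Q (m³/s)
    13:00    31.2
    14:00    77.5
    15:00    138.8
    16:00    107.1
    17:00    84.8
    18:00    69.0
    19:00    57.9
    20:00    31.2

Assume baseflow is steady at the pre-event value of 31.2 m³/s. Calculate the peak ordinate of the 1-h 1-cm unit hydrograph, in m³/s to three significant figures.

Direct runoff: 0.0, 46.3, 107.6, 75.9, 53.6, 37.8, 26.7, 0.0 m³/s; ΣQ_DR = 347.9 m³/s, peak = 107.6 m³/s.
Runoff depth d = ΣQ_DR·Δt / A = 347.9 × 3600 / (157 km²) = 7.977 mm.
The 1-cm UH is the DRH scaled by (10 mm)/d, so U_p = 107.6 × 10/7.977 = 135 m³/s.

U_p ≈ 135 m³/s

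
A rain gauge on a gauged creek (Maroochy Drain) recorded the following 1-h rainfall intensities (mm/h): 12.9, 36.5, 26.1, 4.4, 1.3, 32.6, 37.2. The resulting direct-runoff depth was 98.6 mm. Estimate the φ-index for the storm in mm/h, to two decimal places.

φ ≈ 9.34 mm/h

Only the 5 blocks with intensity above φ contribute runoff: 12.9, 36.5, 26.1, 32.6, 37.2 mm/h.
Σ(I−φ)·Δt = d  ⇒  (12.9+36.5+26.1+32.6+37.2 − 5φ)·1 = 98.6
φ = (145.3 − 98.6/1) / 5 = 9.34 mm/h.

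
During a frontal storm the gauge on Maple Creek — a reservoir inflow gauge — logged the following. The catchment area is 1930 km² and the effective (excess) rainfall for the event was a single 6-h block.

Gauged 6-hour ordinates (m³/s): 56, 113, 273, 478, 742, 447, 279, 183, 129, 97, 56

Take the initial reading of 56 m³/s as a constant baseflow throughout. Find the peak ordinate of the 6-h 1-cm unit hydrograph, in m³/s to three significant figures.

Direct runoff: 0.0, 57.0, 217.0, 422.0, 686.0, 391.0, 223.0, 127.0, 73.0, 41.0, 0.0 m³/s; ΣQ_DR = 2237 m³/s, peak = 686.0 m³/s.
Runoff depth d = ΣQ_DR·Δt / A = 2237 × 21600 / (1930 km²) = 25.04 mm.
The 1-cm UH is the DRH scaled by (10 mm)/d, so U_p = 686.0 × 10/25.04 = 274 m³/s.

U_p ≈ 274 m³/s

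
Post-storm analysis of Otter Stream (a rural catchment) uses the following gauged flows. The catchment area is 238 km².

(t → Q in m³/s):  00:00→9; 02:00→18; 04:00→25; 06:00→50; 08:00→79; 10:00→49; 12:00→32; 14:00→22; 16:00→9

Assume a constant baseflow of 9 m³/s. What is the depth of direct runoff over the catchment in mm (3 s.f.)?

d ≈ 6.41 mm

Direct runoff: 0.0, 9.0, 16.0, 41.0, 70.0, 40.0, 23.0, 13.0, 0.0 m³/s; ΣQ_DR = 212.0 m³/s.
V = ΣQ_DR · Δt = 212.0 × 7200 s = 1.526 × 10^6 m³.
Over A = 238 km², depth = V / A = 6.41 mm.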